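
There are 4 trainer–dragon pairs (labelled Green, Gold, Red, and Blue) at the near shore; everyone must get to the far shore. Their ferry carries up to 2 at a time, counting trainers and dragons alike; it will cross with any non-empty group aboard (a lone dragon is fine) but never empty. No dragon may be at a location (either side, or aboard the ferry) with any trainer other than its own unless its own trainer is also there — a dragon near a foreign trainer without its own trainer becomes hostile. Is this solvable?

Following every safe sequence of crossings from the start, the most of the 8 that can be at the far shore as the ferry arrives there on crossings 1, 3, 5 is 2, 3, 4 respectively; the best ever achieved is 4 of 8.
From crossing 7 on, no configuration arises that was not already reachable earlier: only 44 distinct safe configurations (who is on which side, and where the ferry is) can ever be reached, none of them has everyone across, and every continuation just revisits them. So no valid plan exists.

No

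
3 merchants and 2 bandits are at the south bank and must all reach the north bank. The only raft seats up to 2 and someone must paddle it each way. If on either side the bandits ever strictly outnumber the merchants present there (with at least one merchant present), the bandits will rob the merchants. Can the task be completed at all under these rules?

1. 2 bandits → the north bank.  (the south bank: 3M 0B; the north bank: 0M 2B)
2. 1 bandit ← the south bank.  (the south bank: 3M 1B; the north bank: 0M 1B)
3. 2 merchants → the north bank.  (the south bank: 1M 1B; the north bank: 2M 1B)
4. 1 merchant ← the south bank.  (the south bank: 2M 1B; the north bank: 1M 1B)
5. 1 merchant and 1 bandit → the north bank.  (the south bank: 1M 0B; the north bank: 2M 2B)
6. 1 bandit ← the south bank.  (the south bank: 1M 1B; the north bank: 2M 1B)
7. 1 merchant and 1 bandit → the north bank.  (the south bank: 0M 0B; the north bank: 3M 2B)

Yes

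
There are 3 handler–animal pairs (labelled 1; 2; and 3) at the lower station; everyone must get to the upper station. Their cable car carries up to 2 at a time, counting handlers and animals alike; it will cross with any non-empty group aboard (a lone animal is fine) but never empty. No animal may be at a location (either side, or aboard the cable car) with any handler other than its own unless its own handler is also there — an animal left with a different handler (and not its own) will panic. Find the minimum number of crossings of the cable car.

Counting alone: each trip to the upper station takes at most 2 across and each return brings at least 1 back, so after t trips out (and t−1 returns) at most 2t − (t−1) of the 6 are across; that first reaches 6 at t = 5, so at least 9 crossings are needed.
The safety rule pushes this higher. Following every safe sequence of crossings, the most of the 6 that can be at the upper station as the cable car arrives there on crossing 9 is 5 — never all 6.
So no plan with fewer than 11 crossings exists, and this one achieves 11:
1. animal 1 and handler 1 cross → the upper station.
2. handler 1 crosses ← the lower station.
3. animal 2 and animal 3 cross → the upper station.
4. animal 1 crosses ← the lower station.
5. handler 2 and handler 3 cross → the upper station.
6. animal 2 and handler 2 cross ← the lower station.
7. handler 1 and handler 2 cross → the upper station.
8. animal 3 crosses ← the lower station.
9. animal 1 and animal 2 cross → the upper station.
10. handler 3 crosses ← the lower station.
11. animal 3 and handler 3 cross → the upper station.

11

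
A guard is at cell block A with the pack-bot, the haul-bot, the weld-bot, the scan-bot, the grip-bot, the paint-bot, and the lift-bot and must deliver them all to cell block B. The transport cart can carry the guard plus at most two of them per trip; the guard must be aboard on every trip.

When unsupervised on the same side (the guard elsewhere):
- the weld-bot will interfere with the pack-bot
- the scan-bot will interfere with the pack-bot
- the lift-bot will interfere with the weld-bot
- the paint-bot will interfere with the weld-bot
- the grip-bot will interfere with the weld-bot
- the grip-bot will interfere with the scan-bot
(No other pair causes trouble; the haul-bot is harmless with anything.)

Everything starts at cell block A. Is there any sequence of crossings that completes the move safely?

1. Guard goes to cell block B with the scan-bot and the weld-bot.  [cell block A: the grip-bot, the haul-bot, the lift-bot, the pack-bot, the paint-bot | cell block B: the scan-bot, the weld-bot]
2. Guard goes back to cell block A alone.  [cell block A: the grip-bot, the haul-bot, the lift-bot, the pack-bot, the paint-bot | cell block B: the scan-bot, the weld-bot]
3. Guard goes to cell block B with the haul-bot.  [cell block A: the grip-bot, the lift-bot, the pack-bot, the paint-bot | cell block B: the haul-bot, the scan-bot, the weld-bot]
4. Guard goes back to cell block A alone.  [cell block A: the grip-bot, the lift-bot, the pack-bot, the paint-bot | cell block B: the haul-bot, the scan-bot, the weld-bot]
5. Guard goes to cell block B with the grip-bot and the pack-bot.  [cell block A: the lift-bot, the paint-bot | cell block B: the grip-bot, the haul-bot, the pack-bot, the scan-bot, the weld-bot]
6. Guard goes back to cell block A with the scan-bot and the weld-bot.  [cell block A: the lift-bot, the paint-bot, the scan-bot, the weld-bot | cell block B: the grip-bot, the haul-bot, the pack-bot]
7. Guard goes to cell block B with the lift-bot and the paint-bot.  [cell block A: the scan-bot, the weld-bot | cell block B: the grip-bot, the haul-bot, the lift-bot, the pack-bot, the paint-bot]
8. Guard goes back to cell block A alone.  [cell block A: the scan-bot, the weld-bot | cell block B: the grip-bot, the haul-bot, the lift-bot, the pack-bot, the paint-bot]
9. Guard goes to cell block B with the scan-bot and the weld-bot.  [cell block A: — | cell block B: the grip-bot, the haul-bot, the lift-bot, the pack-bot, the paint-bot, the scan-bot, the weld-bot]

Yes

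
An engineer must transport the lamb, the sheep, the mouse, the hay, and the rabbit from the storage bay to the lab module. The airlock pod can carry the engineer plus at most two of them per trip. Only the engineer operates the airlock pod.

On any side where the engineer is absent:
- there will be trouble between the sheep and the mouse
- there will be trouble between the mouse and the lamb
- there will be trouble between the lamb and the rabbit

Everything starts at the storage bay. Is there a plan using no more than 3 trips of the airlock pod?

No

Counting alone: the engineer can take at most 2 across per trip to the lab module, so moving all 5 needs at least 3 loaded trips out, with a return between consecutive ones — at least 5 crossings.
Since 3 < 5, 3 crossings cannot be enough. (The shortest complete plan in fact takes 5:)
1. Engineer goes to the lab module with the lamb and the sheep.  [the storage bay: the hay, the mouse, the rabbit | the lab module: the lamb, the sheep]
2. Engineer goes back to the storage bay alone.  [the storage bay: the hay, the mouse, the rabbit | the lab module: the lamb, the sheep]
3. Engineer goes to the lab module with the hay.  [the storage bay: the mouse, the rabbit | the lab module: the hay, the lamb, the sheep]
4. Engineer goes back to the storage bay alone.  [the storage bay: the mouse, the rabbit | the lab module: the hay, the lamb, the sheep]
5. Engineer goes to the lab module with the mouse and the rabbit.  [the storage bay: — | the lab module: the hay, the lamb, the mouse, the rabbit, the sheep]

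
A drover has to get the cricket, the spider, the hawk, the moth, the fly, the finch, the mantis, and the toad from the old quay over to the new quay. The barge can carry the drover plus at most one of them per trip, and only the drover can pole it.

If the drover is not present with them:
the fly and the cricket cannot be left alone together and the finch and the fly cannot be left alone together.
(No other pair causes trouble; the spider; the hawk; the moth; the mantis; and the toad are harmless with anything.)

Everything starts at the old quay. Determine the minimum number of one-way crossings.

17

Counting alone: the drover can take at most 1 across per trip to the new quay, so moving all 8 needs at least 8 loaded trips out, with a return between consecutive ones — at least 15 crossings.
The safety rule pushes this higher. Following every safe sequence of crossings, the most of the 8 that can be at the new quay as the barge arrives there on crossing 15 is 7 — never all 8.
So no plan with fewer than 17 crossings exists, and this one achieves 17:
1. Drover goes to the new quay with the fly.  [the old quay: the cricket, the finch, the hawk, the mantis, the moth, the spider, the toad | the new quay: the fly]
2. Drover goes back to the old quay alone.  [the old quay: the cricket, the finch, the hawk, the mantis, the moth, the spider, the toad | the new quay: the fly]
3. Drover goes to the new quay with the cricket.  [the old quay: the finch, the hawk, the mantis, the moth, the spider, the toad | the new quay: the cricket, the fly]
4. Drover goes back to the old quay with the fly.  [the old quay: the finch, the fly, the hawk, the mantis, the moth, the spider, the toad | the new quay: the cricket]
5. Drover goes to the new quay with the finch.  [the old quay: the fly, the hawk, the mantis, the moth, the spider, the toad | the new quay: the cricket, the finch]
6. Drover goes back to the old quay alone.  [the old quay: the fly, the hawk, the mantis, the moth, the spider, the toad | the new quay: the cricket, the finch]
7. Drover goes to the new quay with the spider.  [the old quay: the fly, the hawk, the mantis, the moth, the toad | the new quay: the cricket, the finch, the spider]
8. Drover goes back to the old quay alone.  [the old quay: the fly, the hawk, the mantis, the moth, the toad | the new quay: the cricket, the finch, the spider]
9. Drover goes to the new quay with the hawk.  [the old quay: the fly, the mantis, the moth, the toad | the new quay: the cricket, the finch, the hawk, the spider]
10. Drover goes back to the old quay alone.  [the old quay: the fly, the mantis, the moth, the toad | the new quay: the cricket, the finch, the hawk, the spider]
11. Drover goes to the new quay with the moth.  [the old quay: the fly, the mantis, the toad | the new quay: the cricket, the finch, the hawk, the moth, the spider]
12. Drover goes back to the old quay alone.  [the old quay: the fly, the mantis, the toad | the new quay: the cricket, the finch, the hawk, the moth, the spider]
13. Drover goes to the new quay with the mantis.  [the old quay: the fly, the toad | the new quay: the cricket, the finch, the hawk, the mantis, the moth, the spider]
14. Drover goes back to the old quay alone.  [the old quay: the fly, the toad | the new quay: the cricket, the finch, the hawk, the mantis, the moth, the spider]
15. Drover goes to the new quay with the toad.  [the old quay: the fly | the new quay: the cricket, the finch, the hawk, the mantis, the moth, the spider, the toad]
16. Drover goes back to the old quay alone.  [the old quay: the fly | the new quay: the cricket, the finch, the hawk, the mantis, the moth, the spider, the toad]
17. Drover goes to the new quay with the fly.  [the old quay: — | the new quay: the cricket, the finch, the fly, the hawk, the mantis, the moth, the spider, the toad]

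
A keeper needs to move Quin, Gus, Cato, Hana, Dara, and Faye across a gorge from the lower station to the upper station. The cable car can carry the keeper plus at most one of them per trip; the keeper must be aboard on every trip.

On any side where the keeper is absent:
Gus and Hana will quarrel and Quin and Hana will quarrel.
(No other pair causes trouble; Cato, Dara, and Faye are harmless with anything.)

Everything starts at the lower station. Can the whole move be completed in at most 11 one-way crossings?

No

Counting alone: the keeper can take at most 1 across per trip to the upper station, so moving all 6 needs at least 6 loaded trips out, with a return between consecutive ones — at least 11 crossings.
The safety rule pushes this higher. Following every safe sequence of crossings, the most of the 6 that can be at the upper station as the cable car arrives there on crossing 11 is 5 — never all 6.
So the move cannot be finished within 11 crossings. (The shortest complete plan takes 13:)
1. Keeper goes to the upper station with Hana.  [the lower station: Cato, Dara, Faye, Gus, Quin | the upper station: Hana]
2. Keeper goes back to the lower station alone.  [the lower station: Cato, Dara, Faye, Gus, Quin | the upper station: Hana]
3. Keeper goes to the upper station with Quin.  [the lower station: Cato, Dara, Faye, Gus | the upper station: Hana, Quin]
4. Keeper goes back to the lower station with Hana.  [the lower station: Cato, Dara, Faye, Gus, Hana | the upper station: Quin]
5. Keeper goes to the upper station with Gus.  [the lower station: Cato, Dara, Faye, Hana | the upper station: Gus, Quin]
6. Keeper goes back to the lower station alone.  [the lower station: Cato, Dara, Faye, Hana | the upper station: Gus, Quin]
7. Keeper goes to the upper station with Cato.  [the lower station: Dara, Faye, Hana | the upper station: Cato, Gus, Quin]
8. Keeper goes back to the lower station alone.  [the lower station: Dara, Faye, Hana | the upper station: Cato, Gus, Quin]
9. Keeper goes to the upper station with Dara.  [the lower station: Faye, Hana | the upper station: Cato, Dara, Gus, Quin]
10. Keeper goes back to the lower station alone.  [the lower station: Faye, Hana | the upper station: Cato, Dara, Gus, Quin]
11. Keeper goes to the upper station with Faye.  [the lower station: Hana | the upper station: Cato, Dara, Faye, Gus, Quin]
12. Keeper goes back to the lower station alone.  [the lower station: Hana | the upper station: Cato, Dara, Faye, Gus, Quin]
13. Keeper goes to the upper station with Hana.  [the lower station: — | the upper station: Cato, Dara, Faye, Gus, Hana, Quin]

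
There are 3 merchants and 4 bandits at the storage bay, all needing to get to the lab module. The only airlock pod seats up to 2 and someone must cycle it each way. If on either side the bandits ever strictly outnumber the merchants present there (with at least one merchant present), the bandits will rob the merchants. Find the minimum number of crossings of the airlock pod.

impossible

The bandits already outnumber the merchants at the storage bay before anyone moves, so the starting position itself is disallowed.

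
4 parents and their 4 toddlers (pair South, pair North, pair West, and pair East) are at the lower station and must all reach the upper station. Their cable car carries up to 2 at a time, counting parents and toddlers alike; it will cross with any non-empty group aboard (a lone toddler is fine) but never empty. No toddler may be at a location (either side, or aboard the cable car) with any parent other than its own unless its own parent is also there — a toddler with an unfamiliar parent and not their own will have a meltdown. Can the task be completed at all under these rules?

Following every safe sequence of crossings from the start, the most of the 8 that can be at the upper station as the cable car arrives there on crossings 1, 3, 5 is 2, 3, 4 respectively; the best ever achieved is 4 of 8.
From crossing 7 on, no configuration arises that was not already reachable earlier: only 44 distinct safe configurations (who is on which side, and where the cable car is) can ever be reached, none of them has everyone across, and every continuation just revisits them. So no valid plan exists.

No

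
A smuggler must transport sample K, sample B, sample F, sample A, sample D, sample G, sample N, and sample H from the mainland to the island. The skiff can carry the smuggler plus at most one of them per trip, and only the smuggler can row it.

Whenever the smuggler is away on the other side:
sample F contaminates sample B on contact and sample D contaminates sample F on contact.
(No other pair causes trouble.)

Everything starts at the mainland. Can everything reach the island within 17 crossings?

Yes

Yes — this plan uses 17 crossings (≤ 17):
1. Smuggler goes to the island with sample F.  [the mainland: sample A, sample B, sample D, sample G, sample H, sample K, sample N | the island: sample F]
2. Smuggler goes back to the mainland alone.  [the mainland: sample A, sample B, sample D, sample G, sample H, sample K, sample N | the island: sample F]
3. Smuggler goes to the island with sample K.  [the mainland: sample A, sample B, sample D, sample G, sample H, sample N | the island: sample F, sample K]
4. Smuggler goes back to the mainland alone.  [the mainland: sample A, sample B, sample D, sample G, sample H, sample N | the island: sample F, sample K]
5. Smuggler goes to the island with sample B.  [the mainland: sample A, sample D, sample G, sample H, sample N | the island: sample B, sample F, sample K]
6. Smuggler goes back to the mainland with sample F.  [the mainland: sample A, sample D, sample F, sample G, sample H, sample N | the island: sample B, sample K]
7. Smuggler goes to the island with sample D.  [the mainland: sample A, sample F, sample G, sample H, sample N | the island: sample B, sample D, sample K]
8. Smuggler goes back to the mainland alone.  [the mainland: sample A, sample F, sample G, sample H, sample N | the island: sample B, sample D, sample K]
9. Smuggler goes to the island with sample A.  [the mainland: sample F, sample G, sample H, sample N | the island: sample A, sample B, sample D, sample K]
10. Smuggler goes back to the mainland alone.  [the mainland: sample F, sample G, sample H, sample N | the island: sample A, sample B, sample D, sample K]
11. Smuggler goes to the island with sample G.  [the mainland: sample F, sample H, sample N | the island: sample A, sample B, sample D, sample G, sample K]
12. Smuggler goes back to the mainland alone.  [the mainland: sample F, sample H, sample N | the island: sample A, sample B, sample D, sample G, sample K]
13. Smuggler goes to the island with sample N.  [the mainland: sample F, sample H | the island: sample A, sample B, sample D, sample G, sample K, sample N]
14. Smuggler goes back to the mainland alone.  [the mainland: sample F, sample H | the island: sample A, sample B, sample D, sample G, sample K, sample N]
15. Smuggler goes to the island with sample H.  [the mainland: sample F | the island: sample A, sample B, sample D, sample G, sample H, sample K, sample N]
16. Smuggler goes back to the mainland alone.  [the mainland: sample F | the island: sample A, sample B, sample D, sample G, sample H, sample K, sample N]
17. Smuggler goes to the island with sample F.  [the mainland: — | the island: sample A, sample B, sample D, sample F, sample G, sample H, sample K, sample N]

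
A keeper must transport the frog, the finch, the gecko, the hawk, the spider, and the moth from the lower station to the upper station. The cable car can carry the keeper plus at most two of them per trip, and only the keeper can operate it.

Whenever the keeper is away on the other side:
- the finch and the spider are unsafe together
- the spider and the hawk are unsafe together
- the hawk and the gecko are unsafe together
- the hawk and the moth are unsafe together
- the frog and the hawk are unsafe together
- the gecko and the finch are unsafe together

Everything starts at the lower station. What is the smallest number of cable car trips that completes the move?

7

Counting alone: the keeper can take at most 2 across per trip to the upper station, so moving all 6 needs at least 3 loaded trips out, with a return between consecutive ones — at least 5 crossings.
The safety rule pushes this higher. Following every safe sequence of crossings, the most of the 6 that can be at the upper station as the cable car arrives there on crossing 5 is 5 — never all 6.
So no plan with fewer than 7 crossings exists, and this one achieves 7:
1. Keeper goes to the upper station with the finch and the hawk.
2. Keeper goes back to the lower station alone.
3. Keeper goes to the upper station with the frog and the gecko.
4. Keeper goes back to the lower station with the finch and the hawk.
5. Keeper goes to the upper station with the moth and the spider.
6. Keeper goes back to the lower station alone.
7. Keeper goes to the upper station with the finch and the hawk.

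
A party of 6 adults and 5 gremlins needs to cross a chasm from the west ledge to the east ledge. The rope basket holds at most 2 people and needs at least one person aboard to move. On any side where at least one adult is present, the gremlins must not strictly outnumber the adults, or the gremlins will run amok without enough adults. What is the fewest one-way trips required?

Counting alone: each trip to the east ledge takes at most 2 across and each return brings at least 1 back, so after t trips out (and t−1 returns) at most 2t − (t−1) of the 11 are across; that first reaches 11 at t = 10, so at least 19 crossings are needed.
The plan below uses exactly 19 crossings, so it is optimal:
1. 2 gremlins → the east ledge.  (the west ledge: 6A 3G; the east ledge: 0A 2G)
2. 1 gremlin ← the west ledge.  (the west ledge: 6A 4G; the east ledge: 0A 1G)
3. 2 gremlins → the east ledge.  (the west ledge: 6A 2G; the east ledge: 0A 3G)
4. 1 gremlin ← the west ledge.  (the west ledge: 6A 3G; the east ledge: 0A 2G)
5. 2 adults → the east ledge.  (the west ledge: 4A 3G; the east ledge: 2A 2G)
6. 1 gremlin ← the west ledge.  (the west ledge: 4A 4G; the east ledge: 2A 1G)
7. 1 adult and 1 gremlin → the east ledge.  (the west ledge: 3A 3G; the east ledge: 3A 2G)
8. 1 adult ← the west ledge.  (the west ledge: 4A 3G; the east ledge: 2A 2G)
9. 1 adult and 1 gremlin → the east ledge.  (the west ledge: 3A 2G; the east ledge: 3A 3G)
10. 1 gremlin ← the west ledge.  (the west ledge: 3A 3G; the east ledge: 3A 2G)
11. 1 adult and 1 gremlin → the east ledge.  (the west ledge: 2A 2G; the east ledge: 4A 3G)
12. 1 adult ← the west ledge.  (the west ledge: 3A 2G; the east ledge: 3A 3G)
13. 1 adult and 1 gremlin → the east ledge.  (the west ledge: 2A 1G; the east ledge: 4A 4G)
14. 1 gremlin ← the west ledge.  (the west ledge: 2A 2G; the east ledge: 4A 3G)
15. 1 adult and 1 gremlin → the east ledge.  (the west ledge: 1A 1G; the east ledge: 5A 4G)
16. 1 adult ← the west ledge.  (the west ledge: 2A 1G; the east ledge: 4A 4G)
17. 1 adult and 1 gremlin → the east ledge.  (the west ledge: 1A 0G; the east ledge: 5A 5G)
18. 1 gremlin ← the west ledge.  (the west ledge: 1A 1G; the east ledge: 5A 4G)
19. 1 adult and 1 gremlin → the east ledge.  (the west ledge: 0A 0G; the east ledge: 6A 5G)

19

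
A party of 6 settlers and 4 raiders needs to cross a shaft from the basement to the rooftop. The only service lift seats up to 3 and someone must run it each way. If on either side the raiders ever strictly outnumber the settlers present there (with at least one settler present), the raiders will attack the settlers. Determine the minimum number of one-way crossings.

Counting alone: each trip to the rooftop takes at most 3 across and each return brings at least 1 back, so after t trips out (and t−1 returns) at most 3t − (t−1) of the 10 are across; that first reaches 10 at t = 5, so at least 9 crossings are needed.
The plan below uses exactly 9 crossings, so it is optimal:
1. 2 raiders → the rooftop.  (the basement: 6S 2R; the rooftop: 0S 2R)
2. 1 raider ← the basement.  (the basement: 6S 3R; the rooftop: 0S 1R)
3. 3 raiders → the rooftop.  (the basement: 6S 0R; the rooftop: 0S 4R)
4. 1 raider ← the basement.  (the basement: 6S 1R; the rooftop: 0S 3R)
5. 3 settlers → the rooftop.  (the basement: 3S 1R; the rooftop: 3S 3R)
6. 1 raider ← the basement.  (the basement: 3S 2R; the rooftop: 3S 2R)
7. 1 settler and 2 raiders → the rooftop.  (the basement: 2S 0R; the rooftop: 4S 4R)
8. 1 raider ← the basement.  (the basement: 2S 1R; the rooftop: 4S 3R)
9. 2 settlers and 1 raider → the rooftop.  (the basement: 0S 0R; the rooftop: 6S 4R)

9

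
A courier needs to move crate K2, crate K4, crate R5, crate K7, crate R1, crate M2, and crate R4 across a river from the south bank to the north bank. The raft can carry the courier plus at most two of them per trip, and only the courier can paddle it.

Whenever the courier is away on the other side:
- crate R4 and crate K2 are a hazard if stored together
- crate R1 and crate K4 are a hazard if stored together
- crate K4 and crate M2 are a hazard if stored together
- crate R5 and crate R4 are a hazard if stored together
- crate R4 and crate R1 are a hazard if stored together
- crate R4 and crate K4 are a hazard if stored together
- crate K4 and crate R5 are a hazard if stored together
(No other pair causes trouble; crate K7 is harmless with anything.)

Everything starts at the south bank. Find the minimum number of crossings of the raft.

11

Counting alone: the courier can take at most 2 across per trip to the north bank, so moving all 7 needs at least 4 loaded trips out, with a return between consecutive ones — at least 7 crossings.
The safety rule pushes this higher. Following every safe sequence of crossings, the most of the 7 that can be at the north bank as the raft arrives there on crossings 7, 9 is 5, 6 respectively — never all 7.
So no plan with fewer than 11 crossings exists, and this one achieves 11:
1. Courier goes to the north bank with crate K4 and crate R4.
2. Courier goes back to the south bank with crate K4.
3. Courier goes to the north bank with crate K2 and crate K4.
4. Courier goes back to the south bank with crate R4.
5. Courier goes to the north bank with crate R1 and crate R5.
6. Courier goes back to the south bank with crate K4.
7. Courier goes to the north bank with crate K4 and crate K7.
8. Courier goes back to the south bank with crate K4.
9. Courier goes to the north bank with crate K4 and crate M2.
10. Courier goes back to the south bank with crate K4.
11. Courier goes to the north bank with crate K4 and crate R4.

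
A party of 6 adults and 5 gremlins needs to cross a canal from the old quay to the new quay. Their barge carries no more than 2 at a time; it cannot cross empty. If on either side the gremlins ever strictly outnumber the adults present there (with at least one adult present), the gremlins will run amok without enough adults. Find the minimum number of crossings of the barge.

19

Counting alone: each trip to the new quay takes at most 2 across and each return brings at least 1 back, so after t trips out (and t−1 returns) at most 2t − (t−1) of the 11 are across; that first reaches 11 at t = 10, so at least 19 crossings are needed.
The plan below uses exactly 19 crossings, so it is optimal:
1. 2 gremlins → the new quay.  (the old quay: 6A 3G; the new quay: 0A 2G)
2. 1 gremlin ← the old quay.  (the old quay: 6A 4G; the new quay: 0A 1G)
3. 2 gremlins → the new quay.  (the old quay: 6A 2G; the new quay: 0A 3G)
4. 1 gremlin ← the old quay.  (the old quay: 6A 3G; the new quay: 0A 2G)
5. 2 adults → the new quay.  (the old quay: 4A 3G; the new quay: 2A 2G)
6. 1 gremlin ← the old quay.  (the old quay: 4A 4G; the new quay: 2A 1G)
7. 1 adult and 1 gremlin → the new quay.  (the old quay: 3A 3G; the new quay: 3A 2G)
8. 1 adult ← the old quay.  (the old quay: 4A 3G; the new quay: 2A 2G)
9. 1 adult and 1 gremlin → the new quay.  (the old quay: 3A 2G; the new quay: 3A 3G)
10. 1 gremlin ← the old quay.  (the old quay: 3A 3G; the new quay: 3A 2G)
11. 1 adult and 1 gremlin → the new quay.  (the old quay: 2A 2G; the new quay: 4A 3G)
12. 1 adult ← the old quay.  (the old quay: 3A 2G; the new quay: 3A 3G)
13. 1 adult and 1 gremlin → the new quay.  (the old quay: 2A 1G; the new quay: 4A 4G)
14. 1 gremlin ← the old quay.  (the old quay: 2A 2G; the new quay: 4A 3G)
15. 1 adult and 1 gremlin → the new quay.  (the old quay: 1A 1G; the new quay: 5A 4G)
16. 1 adult ← the old quay.  (the old quay: 2A 1G; the new quay: 4A 4G)
17. 1 adult and 1 gremlin → the new quay.  (the old quay: 1A 0G; the new quay: 5A 5G)
18. 1 gremlin ← the old quay.  (the old quay: 1A 1G; the new quay: 5A 4G)
19. 1 adult and 1 gremlin → the new quay.  (the old quay: 0A 0G; the new quay: 6A 5G)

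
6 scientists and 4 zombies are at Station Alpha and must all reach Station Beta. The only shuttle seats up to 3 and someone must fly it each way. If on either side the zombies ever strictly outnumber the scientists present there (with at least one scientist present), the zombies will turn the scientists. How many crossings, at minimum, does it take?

9

Counting alone: each trip to Station Beta takes at most 3 across and each return brings at least 1 back, so after t trips out (and t−1 returns) at most 3t − (t−1) of the 10 are across; that first reaches 10 at t = 5, so at least 9 crossings are needed.
The plan below uses exactly 9 crossings, so it is optimal:
1. 2 zombies → Station Beta.  (Station Alpha: 6S 2Z; Station Beta: 0S 2Z)
2. 1 zombie ← Station Alpha.  (Station Alpha: 6S 3Z; Station Beta: 0S 1Z)
3. 3 zombies → Station Beta.  (Station Alpha: 6S 0Z; Station Beta: 0S 4Z)
4. 1 zombie ← Station Alpha.  (Station Alpha: 6S 1Z; Station Beta: 0S 3Z)
5. 3 scientists → Station Beta.  (Station Alpha: 3S 1Z; Station Beta: 3S 3Z)
6. 1 zombie ← Station Alpha.  (Station Alpha: 3S 2Z; Station Beta: 3S 2Z)
7. 1 scientist and 2 zombies → Station Beta.  (Station Alpha: 2S 0Z; Station Beta: 4S 4Z)
8. 1 zombie ← Station Alpha.  (Station Alpha: 2S 1Z; Station Beta: 4S 3Z)
9. 2 scientists and 1 zombie → Station Beta.  (Station Alpha: 0S 0Z; Station Beta: 6S 4Z)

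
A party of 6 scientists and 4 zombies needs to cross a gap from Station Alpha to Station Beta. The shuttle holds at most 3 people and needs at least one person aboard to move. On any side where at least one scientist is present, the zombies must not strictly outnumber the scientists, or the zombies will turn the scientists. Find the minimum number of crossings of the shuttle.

Counting alone: each trip to Station Beta takes at most 3 across and each return brings at least 1 back, so after t trips out (and t−1 returns) at most 3t − (t−1) of the 10 are across; that first reaches 10 at t = 5, so at least 9 crossings are needed.
The plan below uses exactly 9 crossings, so it is optimal:
1. 2 zombies → Station Beta.  (Station Alpha: 6S 2Z; Station Beta: 0S 2Z)
2. 1 zombie ← Station Alpha.  (Station Alpha: 6S 3Z; Station Beta: 0S 1Z)
3. 3 zombies → Station Beta.  (Station Alpha: 6S 0Z; Station Beta: 0S 4Z)
4. 1 zombie ← Station Alpha.  (Station Alpha: 6S 1Z; Station Beta: 0S 3Z)
5. 3 scientists → Station Beta.  (Station Alpha: 3S 1Z; Station Beta: 3S 3Z)
6. 1 zombie ← Station Alpha.  (Station Alpha: 3S 2Z; Station Beta: 3S 2Z)
7. 1 scientist and 2 zombies → Station Beta.  (Station Alpha: 2S 0Z; Station Beta: 4S 4Z)
8. 1 zombie ← Station Alpha.  (Station Alpha: 2S 1Z; Station Beta: 4S 3Z)
9. 2 scientists and 1 zombie → Station Beta.  (Station Alpha: 0S 0Z; Station Beta: 6S 4Z)

9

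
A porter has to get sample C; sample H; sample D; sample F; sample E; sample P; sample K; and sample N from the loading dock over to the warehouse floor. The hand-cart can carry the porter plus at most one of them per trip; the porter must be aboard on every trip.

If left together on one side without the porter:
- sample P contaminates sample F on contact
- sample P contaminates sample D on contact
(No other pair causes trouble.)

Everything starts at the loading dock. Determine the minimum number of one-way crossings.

Counting alone: the porter can take at most 1 across per trip to the warehouse floor, so moving all 8 needs at least 8 loaded trips out, with a return between consecutive ones — at least 15 crossings.
The safety rule pushes this higher. Following every safe sequence of crossings, the most of the 8 that can be at the warehouse floor as the hand-cart arrives there on crossing 15 is 7 — never all 8.
So no plan with fewer than 17 crossings exists, and this one achieves 17:
1. Porter goes to the warehouse floor with sample P.
2. Porter goes back to the loading dock alone.
3. Porter goes to the warehouse floor with sample C.
4. Porter goes back to the loading dock alone.
5. Porter goes to the warehouse floor with sample H.
6. Porter goes back to the loading dock alone.
7. Porter goes to the warehouse floor with sample D.
8. Porter goes back to the loading dock with sample P.
9. Porter goes to the warehouse floor with sample F.
10. Porter goes back to the loading dock alone.
11. Porter goes to the warehouse floor with sample E.
12. Porter goes back to the loading dock alone.
13. Porter goes to the warehouse floor with sample K.
14. Porter goes back to the loading dock alone.
15. Porter goes to the warehouse floor with sample N.
16. Porter goes back to the loading dock alone.
17. Porter goes to the warehouse floor with sample P.

17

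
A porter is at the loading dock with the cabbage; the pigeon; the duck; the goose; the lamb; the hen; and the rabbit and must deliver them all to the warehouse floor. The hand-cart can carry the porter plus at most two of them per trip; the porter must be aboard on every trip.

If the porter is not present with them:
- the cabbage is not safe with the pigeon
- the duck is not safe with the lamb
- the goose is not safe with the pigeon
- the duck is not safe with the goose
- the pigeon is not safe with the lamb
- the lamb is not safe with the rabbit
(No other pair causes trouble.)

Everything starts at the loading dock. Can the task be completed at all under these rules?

Whatever the first load, the items left behind include a forbidden pair without the porter. No opening move is safe, so no plan exists.

No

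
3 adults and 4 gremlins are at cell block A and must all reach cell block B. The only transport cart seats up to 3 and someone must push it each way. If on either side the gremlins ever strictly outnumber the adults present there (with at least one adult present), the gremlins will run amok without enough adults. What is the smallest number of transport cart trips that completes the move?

The gremlins already outnumber the adults at cell block A before anyone moves, so the starting position itself is disallowed.

impossible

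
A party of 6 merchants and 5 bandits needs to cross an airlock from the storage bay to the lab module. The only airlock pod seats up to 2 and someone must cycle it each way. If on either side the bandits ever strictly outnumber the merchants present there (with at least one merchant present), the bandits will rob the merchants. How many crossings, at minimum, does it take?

19

Counting alone: each trip to the lab module takes at most 2 across and each return brings at least 1 back, so after t trips out (and t−1 returns) at most 2t − (t−1) of the 11 are across; that first reaches 11 at t = 10, so at least 19 crossings are needed.
The plan below uses exactly 19 crossings, so it is optimal:
1. 2 bandits → the lab module.  (the storage bay: 6M 3B; the lab module: 0M 2B)
2. 1 bandit ← the storage bay.  (the storage bay: 6M 4B; the lab module: 0M 1B)
3. 2 bandits → the lab module.  (the storage bay: 6M 2B; the lab module: 0M 3B)
4. 1 bandit ← the storage bay.  (the storage bay: 6M 3B; the lab module: 0M 2B)
5. 2 merchants → the lab module.  (the storage bay: 4M 3B; the lab module: 2M 2B)
6. 1 bandit ← the storage bay.  (the storage bay: 4M 4B; the lab module: 2M 1B)
7. 1 merchant and 1 bandit → the lab module.  (the storage bay: 3M 3B; the lab module: 3M 2B)
8. 1 merchant ← the storage bay.  (the storage bay: 4M 3B; the lab module: 2M 2B)
9. 1 merchant and 1 bandit → the lab module.  (the storage bay: 3M 2B; the lab module: 3M 3B)
10. 1 bandit ← the storage bay.  (the storage bay: 3M 3B; the lab module: 3M 2B)
11. 1 merchant and 1 bandit → the lab module.  (the storage bay: 2M 2B; the lab module: 4M 3B)
12. 1 merchant ← the storage bay.  (the storage bay: 3M 2B; the lab module: 3M 3B)
13. 1 merchant and 1 bandit → the lab module.  (the storage bay: 2M 1B; the lab module: 4M 4B)
14. 1 bandit ← the storage bay.  (the storage bay: 2M 2B; the lab module: 4M 3B)
15. 1 merchant and 1 bandit → the lab module.  (the storage bay: 1M 1B; the lab module: 5M 4B)
16. 1 merchant ← the storage bay.  (the storage bay: 2M 1B; the lab module: 4M 4B)
17. 1 merchant and 1 bandit → the lab module.  (the storage bay: 1M 0B; the lab module: 5M 5B)
18. 1 bandit ← the storage bay.  (the storage bay: 1M 1B; the lab module: 5M 4B)
19. 1 merchant and 1 bandit → the lab module.  (the storage bay: 0M 0B; the lab module: 6M 5B)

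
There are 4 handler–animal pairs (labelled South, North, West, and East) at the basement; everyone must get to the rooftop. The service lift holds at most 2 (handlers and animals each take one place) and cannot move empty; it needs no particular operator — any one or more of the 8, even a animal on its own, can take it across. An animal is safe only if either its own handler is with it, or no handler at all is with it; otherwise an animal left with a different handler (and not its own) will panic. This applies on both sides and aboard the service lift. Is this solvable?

Following every safe sequence of crossings from the start, the most of the 8 that can be at the rooftop as the service lift arrives there on crossings 1, 3, 5 is 2, 3, 4 respectively; the best ever achieved is 4 of 8.
From crossing 7 on, no configuration arises that was not already reachable earlier: only 44 distinct safe configurations (who is on which side, and where the service lift is) can ever be reached, none of them has everyone across, and every continuation just revisits them. So no valid plan exists.

No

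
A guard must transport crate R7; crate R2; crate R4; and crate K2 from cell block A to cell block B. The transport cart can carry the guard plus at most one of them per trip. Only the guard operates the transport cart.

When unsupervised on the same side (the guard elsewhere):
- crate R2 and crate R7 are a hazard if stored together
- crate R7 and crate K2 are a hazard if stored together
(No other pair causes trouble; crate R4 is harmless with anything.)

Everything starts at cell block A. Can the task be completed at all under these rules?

Yes

1. Guard goes to cell block B with crate R7.  [cell block A: crate K2, crate R2, crate R4 | cell block B: crate R7]
2. Guard goes back to cell block A alone.  [cell block A: crate K2, crate R2, crate R4 | cell block B: crate R7]
3. Guard goes to cell block B with crate R2.  [cell block A: crate K2, crate R4 | cell block B: crate R2, crate R7]
4. Guard goes back to cell block A with crate R7.  [cell block A: crate K2, crate R4, crate R7 | cell block B: crate R2]
5. Guard goes to cell block B with crate K2.  [cell block A: crate R4, crate R7 | cell block B: crate K2, crate R2]
6. Guard goes back to cell block A alone.  [cell block A: crate R4, crate R7 | cell block B: crate K2, crate R2]
7. Guard goes to cell block B with crate R4.  [cell block A: crate R7 | cell block B: crate K2, crate R2, crate R4]
8. Guard goes back to cell block A alone.  [cell block A: crate R7 | cell block B: crate K2, crate R2, crate R4]
9. Guard goes to cell block B with crate R7.  [cell block A: — | cell block B: crate K2, crate R2, crate R4, crate R7]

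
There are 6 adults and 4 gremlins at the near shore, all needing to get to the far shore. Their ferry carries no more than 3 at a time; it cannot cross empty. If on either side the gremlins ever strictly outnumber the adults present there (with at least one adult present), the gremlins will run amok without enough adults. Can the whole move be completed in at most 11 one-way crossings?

Yes

Yes — this plan uses 9 crossings (≤ 11):
1. 2 gremlins → the far shore.  (the near shore: 6A 2G; the far shore: 0A 2G)
2. 1 gremlin ← the near shore.  (the near shore: 6A 3G; the far shore: 0A 1G)
3. 3 gremlins → the far shore.  (the near shore: 6A 0G; the far shore: 0A 4G)
4. 1 gremlin ← the near shore.  (the near shore: 6A 1G; the far shore: 0A 3G)
5. 3 adults → the far shore.  (the near shore: 3A 1G; the far shore: 3A 3G)
6. 1 gremlin ← the near shore.  (the near shore: 3A 2G; the far shore: 3A 2G)
7. 1 adult and 2 gremlins → the far shore.  (the near shore: 2A 0G; the far shore: 4A 4G)
8. 1 gremlin ← the near shore.  (the near shore: 2A 1G; the far shore: 4A 3G)
9. 2 adults and 1 gremlin → the far shore.  (the near shore: 0A 0G; the far shore: 6A 4G)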